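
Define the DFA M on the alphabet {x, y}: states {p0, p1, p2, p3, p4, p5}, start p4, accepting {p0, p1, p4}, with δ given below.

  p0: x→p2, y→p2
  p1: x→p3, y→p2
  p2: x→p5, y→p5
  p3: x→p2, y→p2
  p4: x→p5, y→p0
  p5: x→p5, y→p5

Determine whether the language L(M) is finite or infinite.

The useful states (reachable from p4 and able to reach an accepting state) are {p0, p4}.
Restricted to these states the transition graph has no cycle, so every accepting path has bounded length and L is finite.

finite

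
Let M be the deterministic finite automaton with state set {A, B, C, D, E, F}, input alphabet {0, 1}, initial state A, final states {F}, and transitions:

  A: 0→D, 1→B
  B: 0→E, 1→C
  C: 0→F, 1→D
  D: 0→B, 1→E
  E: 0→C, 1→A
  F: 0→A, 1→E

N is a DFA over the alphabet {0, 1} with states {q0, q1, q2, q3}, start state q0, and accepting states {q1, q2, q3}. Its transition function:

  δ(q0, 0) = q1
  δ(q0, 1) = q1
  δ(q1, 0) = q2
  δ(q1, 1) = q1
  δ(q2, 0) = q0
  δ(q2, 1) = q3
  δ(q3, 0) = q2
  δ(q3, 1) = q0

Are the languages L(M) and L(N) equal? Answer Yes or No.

The string 0100 is accepted by M but rejected by N.
So L(M) ≠ L(N).

No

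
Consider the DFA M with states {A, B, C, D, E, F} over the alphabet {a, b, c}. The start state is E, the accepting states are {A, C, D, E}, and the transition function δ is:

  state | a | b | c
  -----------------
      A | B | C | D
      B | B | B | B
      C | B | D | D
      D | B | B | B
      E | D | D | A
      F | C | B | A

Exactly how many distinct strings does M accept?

8

The useful subgraph on states {A, C, D, E} is acyclic, so L(M) is finite; the longest accepting path visits 4 useful states, giving maximum string length 3.
Counting accepting paths from E by length: 1 of length 0, 3 of length 1, 2 of length 2, 2 of length 3. Total 8.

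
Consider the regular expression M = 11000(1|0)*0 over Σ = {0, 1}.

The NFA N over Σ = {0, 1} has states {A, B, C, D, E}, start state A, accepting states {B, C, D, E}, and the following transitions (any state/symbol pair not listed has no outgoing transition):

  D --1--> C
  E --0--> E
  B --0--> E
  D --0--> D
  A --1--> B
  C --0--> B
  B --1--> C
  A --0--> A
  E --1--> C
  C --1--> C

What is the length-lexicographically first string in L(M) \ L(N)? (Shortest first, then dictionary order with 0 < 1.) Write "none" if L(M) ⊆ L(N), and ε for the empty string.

Converting the expression M to a DFA (subset construction, then merging equivalent states) gives the minimal DFA with states {m0, m1, m2, m3, m4, m5, m6, m7}, start state m0, accepting states {m7} and transitions m0: 0→m1, 1→m2; m1: 0→m1, 1→m1; m2: 0→m1, 1→m3; m3: 0→m4, 1→m1; m4: 0→m5, 1→m1; m5: 0→m6, 1→m1; m6: 0→m7, 1→m6; m7: 0→m7, 1→m6.
Exploring the product automaton M × N from the start pair (m0, A), following both machines on each input symbol, reaches 13 state pairs: (m0, A), (m1, A), (m2, B), (m1, B), (m1, E), (m3, C), (m1, C), (m4, B), (m5, E), (m6, E), (m7, E), (m6, C), (m7, B).
M accepts in {m7} and N accepts in {B, C, D, E}. The reachable pairs whose M-component is accepting are (m7, E), (m7, B); in each of them the N-component is accepting too, so the product for L(M) \ L(N) (M-component accepting, N-component rejecting) has no reachable accepting pair and the difference is empty.
So every string accepted by M is also accepted by N: L(M) \ L(N) = ∅ and there is no such string.

none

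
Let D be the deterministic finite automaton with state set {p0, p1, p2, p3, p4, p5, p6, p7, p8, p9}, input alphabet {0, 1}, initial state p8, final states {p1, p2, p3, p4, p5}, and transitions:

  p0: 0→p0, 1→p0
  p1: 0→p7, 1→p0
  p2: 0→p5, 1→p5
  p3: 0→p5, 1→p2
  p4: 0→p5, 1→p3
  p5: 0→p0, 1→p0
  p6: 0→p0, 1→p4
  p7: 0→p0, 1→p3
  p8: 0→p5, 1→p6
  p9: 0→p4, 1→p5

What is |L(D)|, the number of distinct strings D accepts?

The useful subgraph on states {p2, p3, p4, p5, p6, p8} is acyclic, so L(D) is finite; the longest accepting path visits 6 useful states, giving maximum string length 5.
Counting accepting paths from p8 by length: 1 of length 1, 1 of length 2, 2 of length 3, 2 of length 4, 2 of length 5. Total 8.

8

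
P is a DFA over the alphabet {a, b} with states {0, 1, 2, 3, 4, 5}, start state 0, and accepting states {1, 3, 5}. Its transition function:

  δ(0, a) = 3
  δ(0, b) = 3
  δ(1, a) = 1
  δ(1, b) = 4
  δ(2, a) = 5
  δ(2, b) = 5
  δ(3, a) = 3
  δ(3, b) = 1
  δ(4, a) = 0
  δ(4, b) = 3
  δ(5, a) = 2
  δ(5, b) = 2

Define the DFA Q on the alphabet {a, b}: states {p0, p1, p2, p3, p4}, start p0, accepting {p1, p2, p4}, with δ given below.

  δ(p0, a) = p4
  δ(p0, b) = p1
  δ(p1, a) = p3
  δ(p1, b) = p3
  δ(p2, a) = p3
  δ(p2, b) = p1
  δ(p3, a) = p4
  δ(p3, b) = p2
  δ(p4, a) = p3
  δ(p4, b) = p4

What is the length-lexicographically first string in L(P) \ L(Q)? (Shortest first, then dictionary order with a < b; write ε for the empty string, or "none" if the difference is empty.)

The string aa is accepted by P but not by Q.
No shorter string lies in the difference, and aa is the lexicographically first length-2 string in L(P) \ L(Q).

aa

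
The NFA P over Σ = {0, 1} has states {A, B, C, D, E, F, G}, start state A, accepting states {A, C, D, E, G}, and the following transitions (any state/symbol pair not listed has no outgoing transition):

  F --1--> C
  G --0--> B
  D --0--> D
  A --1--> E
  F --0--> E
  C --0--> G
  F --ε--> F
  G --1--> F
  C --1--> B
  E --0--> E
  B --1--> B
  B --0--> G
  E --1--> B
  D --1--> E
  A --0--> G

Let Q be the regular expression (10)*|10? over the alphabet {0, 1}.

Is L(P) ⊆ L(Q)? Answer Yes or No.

No

The string 0 is in L(P) but not in L(Q).
So L(P) ⊄ L(Q).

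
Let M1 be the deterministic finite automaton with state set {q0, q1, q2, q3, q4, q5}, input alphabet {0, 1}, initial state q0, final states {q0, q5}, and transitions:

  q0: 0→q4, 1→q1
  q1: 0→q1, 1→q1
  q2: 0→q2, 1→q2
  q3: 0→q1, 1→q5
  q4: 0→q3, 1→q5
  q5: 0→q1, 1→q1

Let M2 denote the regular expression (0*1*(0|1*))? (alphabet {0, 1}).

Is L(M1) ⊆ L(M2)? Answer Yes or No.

Converting the expression M2 to a DFA (subset construction, then merging equivalent states) gives the minimal DFA with states {r0, r1, r2, r3}, start state r0, accepting states {r0, r1, r2} and transitions r0: 0→r0, 1→r1; r1: 0→r2, 1→r1; r2: 0→r3, 1→r3; r3: 0→r3, 1→r3.
Exploring the product automaton M1 × M2 from the start pair (q0, r0), following both machines on each input symbol, reaches 8 state pairs: (q0, r0), (q4, r0), (q1, r1), (q3, r0), (q5, r1), (q1, r2), (q1, r0), (q1, r3).
M1 accepts in {q0, q5} and M2 accepts in {r0, r1, r2}. The reachable pairs whose M1-component is accepting are (q0, r0), (q5, r1); in each of them the M2-component is accepting too, so the product for L(M1) \ L(M2) (M1-component accepting, M2-component rejecting) has no reachable accepting pair and the difference is empty.
Hence every string in L(M1) is also in L(M2).

Yes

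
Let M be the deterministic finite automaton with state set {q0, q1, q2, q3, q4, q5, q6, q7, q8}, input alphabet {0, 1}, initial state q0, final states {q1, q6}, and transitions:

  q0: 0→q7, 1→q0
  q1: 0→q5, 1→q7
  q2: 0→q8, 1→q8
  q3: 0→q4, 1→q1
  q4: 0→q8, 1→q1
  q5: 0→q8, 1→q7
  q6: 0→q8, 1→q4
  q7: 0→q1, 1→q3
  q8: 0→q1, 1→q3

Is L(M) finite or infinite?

infinite

State q0 is reachable from the start and can reach an accepting state, and it lies on the cycle q0 → q0.
Traversing that cycle any number of times yields accepted strings of unbounded length, so the language is infinite.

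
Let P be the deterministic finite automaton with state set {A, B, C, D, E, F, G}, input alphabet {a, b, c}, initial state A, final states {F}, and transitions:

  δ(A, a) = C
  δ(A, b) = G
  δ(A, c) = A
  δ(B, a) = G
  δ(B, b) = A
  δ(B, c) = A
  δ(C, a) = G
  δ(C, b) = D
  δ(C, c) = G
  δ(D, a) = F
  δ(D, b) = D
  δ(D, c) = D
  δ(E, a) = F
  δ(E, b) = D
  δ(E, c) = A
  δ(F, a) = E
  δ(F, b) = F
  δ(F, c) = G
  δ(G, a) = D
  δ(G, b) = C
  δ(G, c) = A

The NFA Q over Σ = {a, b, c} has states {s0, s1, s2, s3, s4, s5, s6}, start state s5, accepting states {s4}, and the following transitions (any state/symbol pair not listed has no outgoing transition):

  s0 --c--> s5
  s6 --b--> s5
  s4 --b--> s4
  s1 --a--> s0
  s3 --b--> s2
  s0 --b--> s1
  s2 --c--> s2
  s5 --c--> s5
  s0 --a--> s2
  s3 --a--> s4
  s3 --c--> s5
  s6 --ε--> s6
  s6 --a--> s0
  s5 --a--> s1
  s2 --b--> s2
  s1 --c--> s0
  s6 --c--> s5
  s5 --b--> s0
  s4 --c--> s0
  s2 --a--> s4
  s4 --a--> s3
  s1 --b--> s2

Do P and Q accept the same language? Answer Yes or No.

Exploring the product automaton P × Q from the start pair (A, s5), following both machines on each input symbol, reaches 6 state pairs: (A, s5), (C, s1), (G, s0), (D, s2), (F, s4), (E, s3).
P accepts in {F} and Q accepts in {s4}. In every reachable pair the two components are either both accepting — (F, s4) — or both non-accepting, so no string is accepted by exactly one of the machines: L(P) \ L(Q) and L(Q) \ L(P) are both empty.
Hence every string is accepted by P iff it is accepted by Q, and the two languages coincide.

Yes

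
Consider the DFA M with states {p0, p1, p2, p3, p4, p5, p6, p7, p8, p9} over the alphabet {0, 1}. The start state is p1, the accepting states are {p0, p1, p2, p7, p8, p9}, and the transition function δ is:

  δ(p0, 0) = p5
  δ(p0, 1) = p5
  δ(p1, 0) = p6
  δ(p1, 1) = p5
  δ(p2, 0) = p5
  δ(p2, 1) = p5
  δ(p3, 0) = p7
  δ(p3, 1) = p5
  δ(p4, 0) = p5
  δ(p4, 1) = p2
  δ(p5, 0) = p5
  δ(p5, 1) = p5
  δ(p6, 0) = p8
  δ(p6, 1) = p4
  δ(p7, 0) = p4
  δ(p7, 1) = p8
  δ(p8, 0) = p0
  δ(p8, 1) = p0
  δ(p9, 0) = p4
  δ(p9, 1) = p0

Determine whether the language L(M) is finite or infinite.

The useful states (reachable from p1 and able to reach an accepting state) are {p0, p1, p2, p4, p6, p8}.
Restricted to these states the transition graph has no cycle, so every accepting path has bounded length and L is finite.

finite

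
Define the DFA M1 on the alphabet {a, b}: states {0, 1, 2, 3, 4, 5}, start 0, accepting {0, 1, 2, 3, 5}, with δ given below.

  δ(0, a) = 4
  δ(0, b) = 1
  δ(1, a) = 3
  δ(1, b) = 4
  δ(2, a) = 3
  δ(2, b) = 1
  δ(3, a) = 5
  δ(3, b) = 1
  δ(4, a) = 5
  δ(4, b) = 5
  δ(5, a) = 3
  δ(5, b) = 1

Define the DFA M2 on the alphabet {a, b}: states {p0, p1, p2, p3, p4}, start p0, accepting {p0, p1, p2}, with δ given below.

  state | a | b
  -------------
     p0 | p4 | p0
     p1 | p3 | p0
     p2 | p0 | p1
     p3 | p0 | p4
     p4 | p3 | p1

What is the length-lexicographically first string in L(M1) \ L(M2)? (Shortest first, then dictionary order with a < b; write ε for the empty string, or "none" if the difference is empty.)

The string aa is accepted by M1 but not by M2.
No shorter string lies in the difference, and aa is the lexicographically first length-2 string in L(M1) \ L(M2).

aa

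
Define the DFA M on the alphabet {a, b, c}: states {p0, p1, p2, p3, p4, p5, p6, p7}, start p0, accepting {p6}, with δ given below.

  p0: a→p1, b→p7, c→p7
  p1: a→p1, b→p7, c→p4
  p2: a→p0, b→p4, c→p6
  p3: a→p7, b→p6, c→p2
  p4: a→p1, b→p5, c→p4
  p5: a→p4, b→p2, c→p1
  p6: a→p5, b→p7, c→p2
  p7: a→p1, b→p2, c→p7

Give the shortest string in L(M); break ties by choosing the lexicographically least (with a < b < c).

A breadth-first search from p0 reaches an accepting state first via the path p0 → p7 → p2 → p6 on input bbc.
No string of length < 3 is accepted (BFS exhausts all shorter strings without reaching an accepting state), and bbc is the lexicographically least accepting string of length 3.

bbc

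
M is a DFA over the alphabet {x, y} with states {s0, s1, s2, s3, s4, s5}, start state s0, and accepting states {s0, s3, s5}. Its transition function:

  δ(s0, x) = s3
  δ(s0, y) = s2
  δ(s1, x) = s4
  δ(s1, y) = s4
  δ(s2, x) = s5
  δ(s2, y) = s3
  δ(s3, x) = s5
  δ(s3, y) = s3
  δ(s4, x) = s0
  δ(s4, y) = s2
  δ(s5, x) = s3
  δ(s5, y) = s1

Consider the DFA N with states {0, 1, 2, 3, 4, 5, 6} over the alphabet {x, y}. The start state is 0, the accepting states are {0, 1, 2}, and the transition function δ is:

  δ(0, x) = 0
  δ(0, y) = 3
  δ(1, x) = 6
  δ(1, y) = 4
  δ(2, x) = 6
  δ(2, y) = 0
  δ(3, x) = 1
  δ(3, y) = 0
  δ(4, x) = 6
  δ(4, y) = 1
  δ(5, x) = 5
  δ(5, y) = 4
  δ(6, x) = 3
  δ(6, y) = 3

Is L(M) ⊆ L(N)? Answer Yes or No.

No

The string xy is in L(M) but not in L(N).
So L(M) ⊄ L(N).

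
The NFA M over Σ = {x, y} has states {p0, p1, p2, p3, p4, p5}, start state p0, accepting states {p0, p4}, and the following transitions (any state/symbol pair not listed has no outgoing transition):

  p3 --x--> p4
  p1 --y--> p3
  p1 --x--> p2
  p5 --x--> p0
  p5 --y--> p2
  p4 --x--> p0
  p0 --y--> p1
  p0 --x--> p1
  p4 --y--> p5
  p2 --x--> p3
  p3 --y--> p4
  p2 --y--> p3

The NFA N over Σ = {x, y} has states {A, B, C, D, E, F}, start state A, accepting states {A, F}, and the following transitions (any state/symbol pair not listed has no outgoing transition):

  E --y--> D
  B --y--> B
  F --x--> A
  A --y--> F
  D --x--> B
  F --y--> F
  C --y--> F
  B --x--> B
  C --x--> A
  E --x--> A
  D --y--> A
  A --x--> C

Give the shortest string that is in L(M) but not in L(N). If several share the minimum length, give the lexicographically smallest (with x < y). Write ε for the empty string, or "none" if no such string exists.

xyxx

The string xyxx is accepted by M but not by N.
No shorter string lies in the difference, and xyxx is the lexicographically first length-4 string in L(M) \ L(N).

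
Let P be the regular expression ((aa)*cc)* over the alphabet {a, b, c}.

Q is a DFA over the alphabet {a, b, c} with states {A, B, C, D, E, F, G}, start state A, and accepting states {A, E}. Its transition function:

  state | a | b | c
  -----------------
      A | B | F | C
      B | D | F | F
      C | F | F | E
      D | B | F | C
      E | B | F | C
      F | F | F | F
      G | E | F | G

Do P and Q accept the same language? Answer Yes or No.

Converting the expression P to a DFA (subset construction, then merging equivalent states) gives the minimal DFA with states {p0, p1, p2, p3, p4}, start state p0, accepting states {p0} and transitions p0: a→p1, b→p2, c→p3; p1: a→p4, b→p2, c→p2; p2: a→p2, b→p2, c→p2; p3: a→p2, b→p2, c→p0; p4: a→p1, b→p2, c→p3.
Exploring the product automaton P × Q from the start pair (p0, A), following both machines on each input symbol, reaches 6 state pairs: (p0, A), (p1, B), (p2, F), (p3, C), (p4, D), (p0, E).
P accepts in {p0} and Q accepts in {A, E}. In every reachable pair the two components are either both accepting — (p0, A), (p0, E) — or both non-accepting, so no string is accepted by exactly one of the machines: L(P) \ L(Q) and L(Q) \ L(P) are both empty.
Hence every string is accepted by P iff it is accepted by Q, and the two languages coincide.

Yes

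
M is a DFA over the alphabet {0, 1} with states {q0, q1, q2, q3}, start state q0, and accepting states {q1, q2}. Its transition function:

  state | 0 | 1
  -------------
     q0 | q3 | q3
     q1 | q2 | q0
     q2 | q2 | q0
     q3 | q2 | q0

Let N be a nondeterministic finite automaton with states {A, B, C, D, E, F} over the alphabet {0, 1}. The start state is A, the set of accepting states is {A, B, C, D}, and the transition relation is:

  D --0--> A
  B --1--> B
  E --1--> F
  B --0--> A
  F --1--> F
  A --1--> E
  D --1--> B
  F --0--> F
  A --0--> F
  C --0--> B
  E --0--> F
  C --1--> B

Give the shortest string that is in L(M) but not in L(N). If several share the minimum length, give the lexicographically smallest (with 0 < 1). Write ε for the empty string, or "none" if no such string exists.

00

The string 00 is accepted by M but not by N.
No shorter string lies in the difference, and 00 is the lexicographically first length-2 string in L(M) \ L(N).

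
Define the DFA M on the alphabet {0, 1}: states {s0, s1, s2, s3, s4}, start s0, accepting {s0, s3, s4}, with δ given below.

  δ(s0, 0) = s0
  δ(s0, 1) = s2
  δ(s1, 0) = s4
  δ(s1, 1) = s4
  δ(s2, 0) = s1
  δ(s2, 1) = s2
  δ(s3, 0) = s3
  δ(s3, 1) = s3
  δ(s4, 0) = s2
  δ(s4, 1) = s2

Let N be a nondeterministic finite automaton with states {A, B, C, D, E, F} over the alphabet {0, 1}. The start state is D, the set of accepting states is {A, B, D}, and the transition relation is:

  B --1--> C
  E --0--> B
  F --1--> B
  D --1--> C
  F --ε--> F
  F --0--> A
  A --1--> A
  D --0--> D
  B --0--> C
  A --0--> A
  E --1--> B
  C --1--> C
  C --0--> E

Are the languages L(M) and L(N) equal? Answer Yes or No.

Yes

Exploring the product automaton M × N from the start pair (s0, D), following both machines on each input symbol, reaches 4 state pairs: (s0, D), (s2, C), (s1, E), (s4, B).
M accepts in {s0, s3, s4} and N accepts in {A, B, D}. In every reachable pair the two components are either both accepting — (s0, D), (s4, B) — or both non-accepting, so no string is accepted by exactly one of the machines: L(M) \ L(N) and L(N) \ L(M) are both empty.
Hence every string is accepted by M iff it is accepted by N, and the two languages coincide.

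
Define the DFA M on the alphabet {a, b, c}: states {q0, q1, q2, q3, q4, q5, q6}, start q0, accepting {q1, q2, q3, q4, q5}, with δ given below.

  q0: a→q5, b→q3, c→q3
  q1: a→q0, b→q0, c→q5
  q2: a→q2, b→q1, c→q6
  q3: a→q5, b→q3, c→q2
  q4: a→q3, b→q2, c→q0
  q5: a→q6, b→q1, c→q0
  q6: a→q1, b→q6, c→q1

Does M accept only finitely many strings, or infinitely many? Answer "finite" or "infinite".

infinite

State q0 is reachable from the start and can reach an accepting state, and it lies on the cycle q0 → q3 → q2 → q1 → q0.
Traversing that cycle any number of times yields accepted strings of unbounded length, so the language is infinite.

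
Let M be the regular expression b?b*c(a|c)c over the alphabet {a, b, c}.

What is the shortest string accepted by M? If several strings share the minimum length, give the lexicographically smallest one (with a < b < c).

cac

By inspection of the expression, no string of length less than 3 matches, and cac is the lexicographically first match of length 3.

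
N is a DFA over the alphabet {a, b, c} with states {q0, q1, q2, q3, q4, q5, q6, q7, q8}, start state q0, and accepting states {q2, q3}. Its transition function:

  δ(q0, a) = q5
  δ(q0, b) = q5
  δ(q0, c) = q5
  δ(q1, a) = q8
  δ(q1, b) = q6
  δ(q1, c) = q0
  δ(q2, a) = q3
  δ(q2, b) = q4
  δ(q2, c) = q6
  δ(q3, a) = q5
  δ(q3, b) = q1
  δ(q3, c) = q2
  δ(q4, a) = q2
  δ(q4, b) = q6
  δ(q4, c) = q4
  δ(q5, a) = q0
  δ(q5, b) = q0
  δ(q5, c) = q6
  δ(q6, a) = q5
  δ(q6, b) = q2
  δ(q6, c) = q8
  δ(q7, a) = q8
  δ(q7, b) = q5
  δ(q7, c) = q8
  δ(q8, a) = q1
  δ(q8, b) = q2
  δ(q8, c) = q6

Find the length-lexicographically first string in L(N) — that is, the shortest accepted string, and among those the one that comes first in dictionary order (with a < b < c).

A breadth-first search from q0 reaches an accepting state first via the path q0 → q5 → q6 → q2 on input acb.
No string of length < 3 is accepted (BFS exhausts all shorter strings without reaching an accepting state), and acb is the lexicographically least accepting string of length 3.

acb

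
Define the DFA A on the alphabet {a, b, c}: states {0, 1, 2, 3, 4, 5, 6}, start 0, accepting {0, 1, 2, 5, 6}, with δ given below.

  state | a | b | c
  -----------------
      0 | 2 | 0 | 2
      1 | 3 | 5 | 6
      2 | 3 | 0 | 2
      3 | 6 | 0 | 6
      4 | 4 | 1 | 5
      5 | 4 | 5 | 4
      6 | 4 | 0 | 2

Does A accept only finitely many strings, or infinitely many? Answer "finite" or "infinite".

infinite

State 0 is reachable from the start and can reach an accepting state, and it lies on the cycle 0 → 0.
Traversing that cycle any number of times yields accepted strings of unbounded length, so the language is infinite.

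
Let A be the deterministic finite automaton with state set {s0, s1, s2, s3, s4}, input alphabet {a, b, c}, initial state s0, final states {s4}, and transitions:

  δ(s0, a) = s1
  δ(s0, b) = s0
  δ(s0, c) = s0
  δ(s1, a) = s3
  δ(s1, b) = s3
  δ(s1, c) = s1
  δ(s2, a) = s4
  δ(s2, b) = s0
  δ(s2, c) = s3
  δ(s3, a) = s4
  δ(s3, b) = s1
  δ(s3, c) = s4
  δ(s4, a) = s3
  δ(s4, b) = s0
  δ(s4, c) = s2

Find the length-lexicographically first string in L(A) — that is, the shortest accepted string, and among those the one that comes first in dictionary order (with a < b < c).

aaa

A breadth-first search from s0 reaches an accepting state first via the path s0 → s1 → s3 → s4 on input aaa.
No string of length < 3 is accepted (BFS exhausts all shorter strings without reaching an accepting state), and aaa is the lexicographically least accepting string of length 3.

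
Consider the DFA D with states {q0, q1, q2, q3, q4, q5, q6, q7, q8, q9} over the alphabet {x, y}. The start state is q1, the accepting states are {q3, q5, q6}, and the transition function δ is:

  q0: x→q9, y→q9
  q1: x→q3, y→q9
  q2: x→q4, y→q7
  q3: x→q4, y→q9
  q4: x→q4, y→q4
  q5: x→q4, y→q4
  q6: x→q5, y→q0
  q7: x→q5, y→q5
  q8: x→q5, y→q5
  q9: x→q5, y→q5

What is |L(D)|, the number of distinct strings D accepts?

5

The useful subgraph on states {q1, q3, q5, q9} is acyclic, so L(D) is finite; the longest accepting path visits 4 useful states, giving maximum string length 3.
Counting accepting paths from q1 by length: 1 of length 1, 2 of length 2, 2 of length 3. Total 5.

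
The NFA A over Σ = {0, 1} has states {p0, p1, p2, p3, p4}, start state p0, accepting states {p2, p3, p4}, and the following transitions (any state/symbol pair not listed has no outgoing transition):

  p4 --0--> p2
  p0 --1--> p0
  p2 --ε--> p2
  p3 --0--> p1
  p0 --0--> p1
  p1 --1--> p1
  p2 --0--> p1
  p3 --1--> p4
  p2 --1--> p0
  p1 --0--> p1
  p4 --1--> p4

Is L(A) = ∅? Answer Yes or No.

Yes

The states reachable from the start state are {p0, p1}.
None of the accepting states {p2, p3, p4} is reachable, so no string is accepted and L(A) = ∅.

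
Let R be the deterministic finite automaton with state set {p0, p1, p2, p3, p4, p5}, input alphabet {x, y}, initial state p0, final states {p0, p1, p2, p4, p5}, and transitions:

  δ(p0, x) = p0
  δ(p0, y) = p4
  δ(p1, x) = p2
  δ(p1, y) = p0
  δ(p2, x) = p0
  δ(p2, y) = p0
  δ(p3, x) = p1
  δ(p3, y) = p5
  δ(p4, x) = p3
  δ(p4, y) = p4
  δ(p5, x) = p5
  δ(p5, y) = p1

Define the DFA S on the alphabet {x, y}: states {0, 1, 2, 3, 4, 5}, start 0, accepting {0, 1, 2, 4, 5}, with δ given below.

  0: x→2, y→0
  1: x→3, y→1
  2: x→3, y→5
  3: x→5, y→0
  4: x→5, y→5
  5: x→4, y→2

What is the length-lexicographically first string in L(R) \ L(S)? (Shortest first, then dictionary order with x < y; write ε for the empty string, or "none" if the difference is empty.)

xx

The string xx is accepted by R but not by S.
No shorter string lies in the difference, and xx is the lexicographically first length-2 string in L(R) \ L(S).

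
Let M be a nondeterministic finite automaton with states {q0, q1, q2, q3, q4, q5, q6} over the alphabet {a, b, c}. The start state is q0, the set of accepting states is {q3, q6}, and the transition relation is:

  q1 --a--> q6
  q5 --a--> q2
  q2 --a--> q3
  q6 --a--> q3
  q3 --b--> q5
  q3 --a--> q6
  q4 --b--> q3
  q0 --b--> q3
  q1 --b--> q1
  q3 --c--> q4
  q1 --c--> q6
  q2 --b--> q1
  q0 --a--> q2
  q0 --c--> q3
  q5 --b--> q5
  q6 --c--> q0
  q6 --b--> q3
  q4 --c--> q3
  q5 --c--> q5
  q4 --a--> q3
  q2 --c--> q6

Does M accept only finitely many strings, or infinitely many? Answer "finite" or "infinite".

infinite

State q1 is reachable from the start and can reach an accepting state, and it lies on the cycle q1 → q1.
Traversing that cycle any number of times yields accepted strings of unbounded length, so the language is infinite.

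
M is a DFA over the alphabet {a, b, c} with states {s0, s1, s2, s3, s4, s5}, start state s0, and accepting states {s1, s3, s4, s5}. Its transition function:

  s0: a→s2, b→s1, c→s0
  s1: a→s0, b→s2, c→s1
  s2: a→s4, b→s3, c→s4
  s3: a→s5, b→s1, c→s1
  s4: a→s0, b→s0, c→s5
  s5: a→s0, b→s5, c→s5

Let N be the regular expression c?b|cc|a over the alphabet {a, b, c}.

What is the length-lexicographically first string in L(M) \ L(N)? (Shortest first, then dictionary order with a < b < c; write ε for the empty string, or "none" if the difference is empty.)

The string aa is accepted by M but not by N.
No shorter string lies in the difference, and aa is the lexicographically first length-2 string in L(M) \ L(N).

aa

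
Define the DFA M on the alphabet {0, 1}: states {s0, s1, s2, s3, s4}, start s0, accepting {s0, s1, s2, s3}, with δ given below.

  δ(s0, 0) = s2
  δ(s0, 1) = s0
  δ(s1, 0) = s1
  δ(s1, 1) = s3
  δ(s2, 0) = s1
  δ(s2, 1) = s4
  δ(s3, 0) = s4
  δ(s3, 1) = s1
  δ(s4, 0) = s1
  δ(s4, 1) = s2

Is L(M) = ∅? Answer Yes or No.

No

The empty string ε is accepted: the run s0 ends in the accepting state s0.
Since at least one string is accepted, L(M) is not empty.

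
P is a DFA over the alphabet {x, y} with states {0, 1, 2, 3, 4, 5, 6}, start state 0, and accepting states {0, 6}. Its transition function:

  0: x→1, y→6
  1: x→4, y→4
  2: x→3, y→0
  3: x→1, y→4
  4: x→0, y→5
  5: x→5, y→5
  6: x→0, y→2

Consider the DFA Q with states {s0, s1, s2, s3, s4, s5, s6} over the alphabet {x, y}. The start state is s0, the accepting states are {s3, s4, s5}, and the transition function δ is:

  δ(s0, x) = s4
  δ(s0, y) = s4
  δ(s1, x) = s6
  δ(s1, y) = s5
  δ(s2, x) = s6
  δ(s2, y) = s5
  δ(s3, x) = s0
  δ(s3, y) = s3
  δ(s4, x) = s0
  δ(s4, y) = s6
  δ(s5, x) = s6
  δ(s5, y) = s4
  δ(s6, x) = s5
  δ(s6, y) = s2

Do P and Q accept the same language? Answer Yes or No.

No

The empty string ε is accepted by P but rejected by Q.
So L(P) ≠ L(Q).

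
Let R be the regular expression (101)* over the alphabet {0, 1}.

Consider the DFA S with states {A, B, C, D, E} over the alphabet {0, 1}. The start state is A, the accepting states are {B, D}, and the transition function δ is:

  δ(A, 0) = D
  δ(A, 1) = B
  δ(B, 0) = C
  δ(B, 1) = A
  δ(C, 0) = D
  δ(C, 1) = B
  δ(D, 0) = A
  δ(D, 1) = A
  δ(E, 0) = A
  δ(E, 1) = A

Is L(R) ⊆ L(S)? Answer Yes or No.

The empty string ε is in L(R) but not in L(S).
So L(R) ⊄ L(S).

No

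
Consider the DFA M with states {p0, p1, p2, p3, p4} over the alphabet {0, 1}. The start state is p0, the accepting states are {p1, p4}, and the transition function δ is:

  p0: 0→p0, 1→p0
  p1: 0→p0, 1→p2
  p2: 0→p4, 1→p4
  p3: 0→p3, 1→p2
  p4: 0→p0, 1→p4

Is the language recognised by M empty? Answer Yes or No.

Yes

The states reachable from the start state are {p0}.
None of the accepting states {p1, p4} is reachable, so no string is accepted and L(M) = ∅.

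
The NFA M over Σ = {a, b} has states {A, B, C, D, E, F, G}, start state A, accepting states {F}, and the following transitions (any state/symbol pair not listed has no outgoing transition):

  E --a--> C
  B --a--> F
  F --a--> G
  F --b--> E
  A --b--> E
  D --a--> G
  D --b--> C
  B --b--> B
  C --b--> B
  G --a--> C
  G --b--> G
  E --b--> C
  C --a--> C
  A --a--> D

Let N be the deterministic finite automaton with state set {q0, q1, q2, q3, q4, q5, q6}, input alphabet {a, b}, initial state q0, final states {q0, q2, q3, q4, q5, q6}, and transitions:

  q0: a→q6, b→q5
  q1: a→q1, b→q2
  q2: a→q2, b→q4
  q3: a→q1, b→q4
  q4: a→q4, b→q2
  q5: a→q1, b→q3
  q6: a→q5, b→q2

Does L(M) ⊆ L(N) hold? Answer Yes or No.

Exploring the product automaton M × N from the start pair (A, q0), following both machines on each input symbol, reaches 17 state pairs: (A, q0), (D, q6), (E, q5), (G, q5), (C, q2), (C, q1), (C, q3), (G, q3), (B, q4), (B, q2), (G, q4), (F, q4), (F, q2), (C, q4), (G, q2), (E, q2), (E, q4).
M accepts in {F} and N accepts in {q0, q2, q3, q4, q5, q6}. The reachable pairs whose M-component is accepting are (F, q4), (F, q2); in each of them the N-component is accepting too, so the product for L(M) \ L(N) (M-component accepting, N-component rejecting) has no reachable accepting pair and the difference is empty.
Hence every string in L(M) is also in L(N).

Yes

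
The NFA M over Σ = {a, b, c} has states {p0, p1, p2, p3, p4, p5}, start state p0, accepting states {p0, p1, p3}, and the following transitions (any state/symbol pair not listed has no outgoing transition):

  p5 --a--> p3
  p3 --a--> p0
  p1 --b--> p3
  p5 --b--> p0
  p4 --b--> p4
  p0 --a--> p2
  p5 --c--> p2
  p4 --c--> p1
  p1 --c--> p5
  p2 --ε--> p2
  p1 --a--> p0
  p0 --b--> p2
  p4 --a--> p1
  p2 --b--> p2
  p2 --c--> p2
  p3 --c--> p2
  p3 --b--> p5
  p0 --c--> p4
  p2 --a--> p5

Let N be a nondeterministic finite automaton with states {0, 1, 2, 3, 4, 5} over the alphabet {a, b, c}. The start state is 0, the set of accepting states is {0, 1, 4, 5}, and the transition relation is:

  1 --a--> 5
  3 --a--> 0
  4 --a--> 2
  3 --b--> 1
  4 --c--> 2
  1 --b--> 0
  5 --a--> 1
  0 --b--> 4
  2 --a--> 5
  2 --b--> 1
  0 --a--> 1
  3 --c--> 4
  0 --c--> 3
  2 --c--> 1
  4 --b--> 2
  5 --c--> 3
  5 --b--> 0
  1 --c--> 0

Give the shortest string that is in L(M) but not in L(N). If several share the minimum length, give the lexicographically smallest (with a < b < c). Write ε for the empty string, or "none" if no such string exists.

cca

The string cca is accepted by M but not by N.
No shorter string lies in the difference, and cca is the lexicographically first length-3 string in L(M) \ L(N).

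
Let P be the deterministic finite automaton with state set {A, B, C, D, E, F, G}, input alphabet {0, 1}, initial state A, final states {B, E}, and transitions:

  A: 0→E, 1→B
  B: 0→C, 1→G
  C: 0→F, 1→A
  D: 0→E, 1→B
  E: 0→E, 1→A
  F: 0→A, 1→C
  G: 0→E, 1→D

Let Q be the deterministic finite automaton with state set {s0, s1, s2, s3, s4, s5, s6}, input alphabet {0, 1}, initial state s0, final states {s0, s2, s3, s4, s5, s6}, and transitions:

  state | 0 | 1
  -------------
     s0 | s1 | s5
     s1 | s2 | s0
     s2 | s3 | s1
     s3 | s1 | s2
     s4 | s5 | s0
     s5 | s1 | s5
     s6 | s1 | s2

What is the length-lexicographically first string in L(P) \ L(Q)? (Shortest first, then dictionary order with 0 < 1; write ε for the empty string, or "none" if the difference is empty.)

0

The string 0 is accepted by P but not by Q.
No shorter string lies in the difference, and 0 is the lexicographically first length-1 string in L(P) \ L(Q).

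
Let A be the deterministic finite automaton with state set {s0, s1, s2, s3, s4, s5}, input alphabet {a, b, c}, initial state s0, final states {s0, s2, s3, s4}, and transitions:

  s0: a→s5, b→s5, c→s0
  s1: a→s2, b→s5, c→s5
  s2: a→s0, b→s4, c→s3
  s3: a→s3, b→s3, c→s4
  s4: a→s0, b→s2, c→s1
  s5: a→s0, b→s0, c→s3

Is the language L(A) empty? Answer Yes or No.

The empty string ε is accepted: the run s0 ends in the accepting state s0.
Since at least one string is accepted, L(A) is not empty.

No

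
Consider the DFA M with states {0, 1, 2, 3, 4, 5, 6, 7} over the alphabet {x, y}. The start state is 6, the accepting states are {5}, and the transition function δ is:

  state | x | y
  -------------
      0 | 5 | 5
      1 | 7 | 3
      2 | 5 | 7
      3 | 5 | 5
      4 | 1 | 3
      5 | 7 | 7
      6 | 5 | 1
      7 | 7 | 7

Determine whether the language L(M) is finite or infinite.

The useful states (reachable from 6 and able to reach an accepting state) are {1, 3, 5, 6}.
Restricted to these states the transition graph has no cycle, so every accepting path has bounded length and L is finite.

finite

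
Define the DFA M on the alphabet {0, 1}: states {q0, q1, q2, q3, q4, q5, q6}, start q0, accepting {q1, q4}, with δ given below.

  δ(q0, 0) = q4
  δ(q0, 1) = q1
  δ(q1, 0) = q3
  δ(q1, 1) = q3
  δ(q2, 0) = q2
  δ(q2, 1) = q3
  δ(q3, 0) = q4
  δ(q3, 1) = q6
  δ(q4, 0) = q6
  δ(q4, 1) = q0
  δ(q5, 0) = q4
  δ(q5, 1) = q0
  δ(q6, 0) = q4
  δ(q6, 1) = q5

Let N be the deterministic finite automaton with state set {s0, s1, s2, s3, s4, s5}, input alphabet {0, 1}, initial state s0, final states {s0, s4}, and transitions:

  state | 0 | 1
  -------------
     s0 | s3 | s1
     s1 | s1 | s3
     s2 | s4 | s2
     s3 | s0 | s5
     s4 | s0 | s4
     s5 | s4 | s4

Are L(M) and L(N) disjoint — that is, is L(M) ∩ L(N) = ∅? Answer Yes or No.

No

The string 010 is accepted by both M and N.
Hence L(M) ∩ L(N) ≠ ∅.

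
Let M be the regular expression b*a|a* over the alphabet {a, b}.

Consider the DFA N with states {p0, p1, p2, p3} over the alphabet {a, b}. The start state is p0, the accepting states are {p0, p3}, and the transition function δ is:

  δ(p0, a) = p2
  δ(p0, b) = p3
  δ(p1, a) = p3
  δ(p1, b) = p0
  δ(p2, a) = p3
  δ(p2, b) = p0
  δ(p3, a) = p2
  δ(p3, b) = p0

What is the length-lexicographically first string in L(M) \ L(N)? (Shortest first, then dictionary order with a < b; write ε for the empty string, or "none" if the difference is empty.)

The string a is accepted by M but not by N.
No shorter string lies in the difference, and a is the lexicographically first length-1 string in L(M) \ L(N).

a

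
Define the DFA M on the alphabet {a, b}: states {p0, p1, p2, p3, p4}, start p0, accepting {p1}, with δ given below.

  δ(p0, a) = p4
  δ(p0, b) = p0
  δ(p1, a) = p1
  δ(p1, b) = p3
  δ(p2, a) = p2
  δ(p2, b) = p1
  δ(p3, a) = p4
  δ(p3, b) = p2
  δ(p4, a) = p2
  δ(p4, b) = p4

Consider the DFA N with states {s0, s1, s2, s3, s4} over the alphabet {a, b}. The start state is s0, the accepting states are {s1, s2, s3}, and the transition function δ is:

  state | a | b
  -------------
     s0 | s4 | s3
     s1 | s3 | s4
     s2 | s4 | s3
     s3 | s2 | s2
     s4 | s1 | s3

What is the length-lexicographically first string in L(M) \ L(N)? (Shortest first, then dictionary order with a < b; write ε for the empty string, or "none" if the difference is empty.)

The string aab is accepted by M but not by N.
No shorter string lies in the difference, and aab is the lexicographically first length-3 string in L(M) \ L(N).

aab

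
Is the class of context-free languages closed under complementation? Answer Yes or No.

CFLs are closed under union, so if they were also closed under complement they would be closed under intersection by De Morgan (L₁ ∩ L₂ is the complement of the union of the complements). But {aⁿbⁿcᵐ} ∩ {aᵐbⁿcⁿ} = {aⁿbⁿcⁿ} is not context-free although both operands are.

No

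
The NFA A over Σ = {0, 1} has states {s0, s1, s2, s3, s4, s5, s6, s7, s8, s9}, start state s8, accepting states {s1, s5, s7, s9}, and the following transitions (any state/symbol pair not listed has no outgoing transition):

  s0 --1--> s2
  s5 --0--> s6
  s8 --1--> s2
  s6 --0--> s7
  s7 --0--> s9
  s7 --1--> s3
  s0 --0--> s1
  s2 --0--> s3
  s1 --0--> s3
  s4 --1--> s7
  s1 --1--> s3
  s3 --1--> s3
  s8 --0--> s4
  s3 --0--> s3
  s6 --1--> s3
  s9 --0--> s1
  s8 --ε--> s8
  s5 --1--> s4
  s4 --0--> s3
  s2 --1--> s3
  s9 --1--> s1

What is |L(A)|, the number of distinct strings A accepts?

The useful subgraph on states {s1, s4, s7, s8, s9} is acyclic, so L(A) is finite; the longest accepting path visits 5 useful states, giving maximum string length 4.
Counting accepting paths from s8 by length: 1 of length 2, 1 of length 3, 2 of length 4. Total 4.

4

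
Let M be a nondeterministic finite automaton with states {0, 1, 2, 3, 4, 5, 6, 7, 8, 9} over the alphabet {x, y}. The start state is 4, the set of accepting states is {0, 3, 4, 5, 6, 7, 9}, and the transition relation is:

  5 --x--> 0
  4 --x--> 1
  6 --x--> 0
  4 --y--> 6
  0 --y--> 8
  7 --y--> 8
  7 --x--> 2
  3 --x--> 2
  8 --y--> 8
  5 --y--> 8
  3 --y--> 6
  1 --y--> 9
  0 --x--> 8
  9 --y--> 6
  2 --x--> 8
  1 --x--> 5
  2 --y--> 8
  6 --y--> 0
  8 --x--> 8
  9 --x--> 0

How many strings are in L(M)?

The useful subgraph on states {0, 1, 4, 5, 6, 9} is acyclic, so L(M) is finite; the longest accepting path visits 5 useful states, giving maximum string length 4.
Counting accepting paths from 4 by length: 1 of length 0, 1 of length 1, 4 of length 2, 3 of length 3, 2 of length 4. Total 11.

11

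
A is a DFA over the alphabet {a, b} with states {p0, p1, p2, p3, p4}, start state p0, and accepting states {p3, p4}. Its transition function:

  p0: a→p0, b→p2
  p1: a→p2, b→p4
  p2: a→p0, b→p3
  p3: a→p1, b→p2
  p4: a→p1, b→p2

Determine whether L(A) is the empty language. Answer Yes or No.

No

The string bb is accepted: the run p0 → p2 → p3 ends in the accepting state p3.
Since at least one string is accepted, L(A) is not empty.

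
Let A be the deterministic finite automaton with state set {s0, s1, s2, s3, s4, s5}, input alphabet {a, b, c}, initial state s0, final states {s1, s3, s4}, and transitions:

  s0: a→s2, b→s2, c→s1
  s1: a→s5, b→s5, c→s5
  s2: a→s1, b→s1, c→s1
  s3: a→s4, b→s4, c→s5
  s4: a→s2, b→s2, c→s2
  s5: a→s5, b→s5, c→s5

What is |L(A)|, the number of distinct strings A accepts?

7

The useful subgraph on states {s0, s1, s2} is acyclic, so L(A) is finite; the longest accepting path visits 3 useful states, giving maximum string length 2.
Counting accepting paths from s0 by length: 1 of length 1, 6 of length 2. Total 7.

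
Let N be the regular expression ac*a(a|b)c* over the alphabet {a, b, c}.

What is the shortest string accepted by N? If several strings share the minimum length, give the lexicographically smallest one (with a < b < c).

By inspection of the expression, no string of length less than 3 matches, and aaa is the lexicographically first match of length 3.

aaa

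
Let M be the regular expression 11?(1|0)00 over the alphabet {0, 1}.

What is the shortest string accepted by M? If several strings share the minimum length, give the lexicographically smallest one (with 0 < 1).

1000

By inspection of the expression, no string of length less than 4 matches, and 1000 is the lexicographically first match of length 4.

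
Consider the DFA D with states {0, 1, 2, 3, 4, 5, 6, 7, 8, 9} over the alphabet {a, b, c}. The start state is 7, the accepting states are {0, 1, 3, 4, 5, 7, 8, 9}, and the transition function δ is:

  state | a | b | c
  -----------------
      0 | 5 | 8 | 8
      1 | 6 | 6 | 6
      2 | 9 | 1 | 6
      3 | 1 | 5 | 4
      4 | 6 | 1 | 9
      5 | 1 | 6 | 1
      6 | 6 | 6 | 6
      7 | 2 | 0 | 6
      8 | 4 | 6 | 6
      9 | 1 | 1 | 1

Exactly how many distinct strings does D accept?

The useful subgraph on states {0, 1, 2, 4, 5, 7, 8, 9} is acyclic, so L(D) is finite; the longest accepting path visits 6 useful states, giving maximum string length 5.
Counting accepting paths from 7 by length: 1 of length 0, 1 of length 1, 5 of length 2, 7 of length 3, 4 of length 4, 6 of length 5. Total 24.

24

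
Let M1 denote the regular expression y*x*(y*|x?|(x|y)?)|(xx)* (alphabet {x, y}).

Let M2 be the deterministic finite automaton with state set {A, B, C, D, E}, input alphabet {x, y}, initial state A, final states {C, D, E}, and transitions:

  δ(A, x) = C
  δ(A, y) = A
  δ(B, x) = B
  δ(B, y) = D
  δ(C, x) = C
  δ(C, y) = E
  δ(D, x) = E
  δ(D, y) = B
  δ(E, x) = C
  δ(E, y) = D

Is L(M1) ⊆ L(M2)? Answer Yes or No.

The empty string ε is in L(M1) but not in L(M2).
So L(M1) ⊄ L(M2).

No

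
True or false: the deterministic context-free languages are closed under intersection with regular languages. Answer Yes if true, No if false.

Yes

Run the DPDA and a DFA for the regular language in lock-step (product of the two finite controls, one shared stack, the DFA component advancing only on genuine input moves); the result is still deterministic and accepts when both components accept.
So the deterministic context-free languages are closed under intersection with a regular language.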